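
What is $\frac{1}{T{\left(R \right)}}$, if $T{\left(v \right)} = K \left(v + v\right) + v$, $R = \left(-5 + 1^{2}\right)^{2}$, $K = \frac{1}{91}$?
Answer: $\frac{91}{1488} \approx 0.061156$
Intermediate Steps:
$K = \frac{1}{91} \approx 0.010989$
$R = 16$ ($R = \left(-5 + 1\right)^{2} = \left(-4\right)^{2} = 16$)
$T{\left(v \right)} = \frac{93 v}{91}$ ($T{\left(v \right)} = \frac{v + v}{91} + v = \frac{2 v}{91} + v = \frac{93 v}{91}$)
$\frac{1}{T{\left(R \right)}} = \frac{1}{\frac{93}{91} \cdot 16} = \frac{1}{\frac{1488}{91}} = \frac{91}{1488}$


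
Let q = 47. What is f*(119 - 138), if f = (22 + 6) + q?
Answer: -1425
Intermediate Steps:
f = 75 (f = (22 + 6) + 47 = 28 + 47 = 75)
f*(119 - 138) = 75*(119 - 138) = 75*(-19) = -1425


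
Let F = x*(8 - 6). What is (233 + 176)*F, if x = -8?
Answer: -6544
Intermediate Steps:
F = -16 (F = -8*(8 - 6) = -8*2 = -16)
(233 + 176)*F = (233 + 176)*(-16) = 409*(-16) = -6544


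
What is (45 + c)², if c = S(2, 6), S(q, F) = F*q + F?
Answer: 3969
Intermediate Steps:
S(q, F) = F + F*q
c = 18 (c = 6*(1 + 2) = 6*3 = 18)
(45 + c)² = (45 + 18)² = 63² = 3969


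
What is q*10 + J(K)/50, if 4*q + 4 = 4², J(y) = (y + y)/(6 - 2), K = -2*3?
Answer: 1497/50 ≈ 29.940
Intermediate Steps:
K = -6
J(y) = y/2 (J(y) = (2*y)/4 = (2*y)*(¼) = y/2)
q = 3 (q = -1 + (¼)*4² = -1 + (¼)*16 = -1 + 4 = 3)
q*10 + J(K)/50 = 3*10 + ((½)*(-6))/50 = 30 - 3*1/50 = 30 - 3/50 = 1497/50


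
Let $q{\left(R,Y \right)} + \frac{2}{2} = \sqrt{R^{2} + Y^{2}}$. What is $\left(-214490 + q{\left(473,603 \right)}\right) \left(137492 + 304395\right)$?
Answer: $-94780784517 + 441887 \sqrt{587338} \approx -9.4442 \cdot 10^{10}$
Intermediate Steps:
$q{\left(R,Y \right)} = -1 + \sqrt{R^{2} + Y^{2}}$
$\left(-214490 + q{\left(473,603 \right)}\right) \left(137492 + 304395\right) = \left(-214490 - \left(1 - \sqrt{473^{2} + 603^{2}}\right)\right) \left(137492 + 304395\right) = \left(-214490 - \left(1 - \sqrt{223729 + 363609}\right)\right) 441887 = \left(-214490 - \left(1 - \sqrt{587338}\right)\right) 441887 = \left(-214491 + \sqrt{587338}\right) 441887 = -94780784517 + 441887 \sqrt{587338}$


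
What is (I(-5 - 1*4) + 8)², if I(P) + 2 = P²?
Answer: 7569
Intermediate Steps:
I(P) = -2 + P²
(I(-5 - 1*4) + 8)² = ((-2 + (-5 - 1*4)²) + 8)² = ((-2 + (-5 - 4)²) + 8)² = ((-2 + (-9)²) + 8)² = ((-2 + 81) + 8)² = (79 + 8)² = 87² = 7569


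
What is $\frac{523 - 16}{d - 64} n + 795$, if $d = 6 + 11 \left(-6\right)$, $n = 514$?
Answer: $- \frac{81009}{62} \approx -1306.6$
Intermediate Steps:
$d = -60$ ($d = 6 - 66 = -60$)
$\frac{523 - 16}{d - 64} n + 795 = \frac{523 - 16}{-60 - 64} \cdot 514 + 795 = \frac{507}{-124} \cdot 514 + 795 = 507 \left(- \frac{1}{124}\right) 514 + 795 = \left(- \frac{507}{124}\right) 514 + 795 = - \frac{130299}{62} + 795 = - \frac{81009}{62}$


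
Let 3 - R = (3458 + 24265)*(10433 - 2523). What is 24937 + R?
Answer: -219263990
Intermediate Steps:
R = -219288927 (R = 3 - (3458 + 24265)*(10433 - 2523) = 3 - 27723*7910 = 3 - 1*219288930 = 3 - 219288930 = -219288927)
24937 + R = 24937 - 219288927 = -219263990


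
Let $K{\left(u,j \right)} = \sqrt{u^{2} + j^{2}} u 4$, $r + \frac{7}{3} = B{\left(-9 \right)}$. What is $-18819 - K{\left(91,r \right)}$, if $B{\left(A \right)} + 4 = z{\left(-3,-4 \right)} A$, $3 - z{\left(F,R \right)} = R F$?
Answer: $-18819 - \frac{2548 \sqrt{2545}}{3} \approx -61666.0$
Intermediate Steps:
$z{\left(F,R \right)} = 3 - F R$ ($z{\left(F,R \right)} = 3 - R F = 3 - F R$)
$B{\left(A \right)} = -4 - 9 A$ ($B{\left(A \right)} = -4 + \left(3 - \left(-3\right) \left(-4\right)\right) A = -4 + \left(3 - 12\right) A = -4 - 9 A$)
$r = \frac{224}{3}$ ($r = - \frac{7}{3} - -77 = - \frac{7}{3} + \left(-4 + 81\right) = - \frac{7}{3} + 77 = \frac{224}{3} \approx 74.667$)
$K{\left(u,j \right)} = 4 u \sqrt{j^{2} + u^{2}}$ ($K{\left(u,j \right)} = \sqrt{j^{2} + u^{2}} u 4 = u \sqrt{j^{2} + u^{2}} \cdot 4 = 4 u \sqrt{j^{2} + u^{2}}$)
$-18819 - K{\left(91,r \right)} = -18819 - 4 \cdot 91 \sqrt{\left(\frac{224}{3}\right)^{2} + 91^{2}} = -18819 - 4 \cdot 91 \sqrt{\frac{50176}{9} + 8281} = -18819 - 4 \cdot 91 \sqrt{\frac{124705}{9}} = -18819 - 4 \cdot 91 \frac{7 \sqrt{2545}}{3} = -18819 - \frac{2548 \sqrt{2545}}{3}$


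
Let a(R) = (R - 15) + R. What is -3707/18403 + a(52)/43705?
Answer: -14579688/73118465 ≈ -0.19940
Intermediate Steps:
a(R) = -15 + 2*R (a(R) = (-15 + R) + R = -15 + 2*R)
-3707/18403 + a(52)/43705 = -3707/18403 + (-15 + 2*52)/43705 = -3707*1/18403 + (-15 + 104)*(1/43705) = -337/1673 + 89*(1/43705) = -337/1673 + 89/43705 = -14579688/73118465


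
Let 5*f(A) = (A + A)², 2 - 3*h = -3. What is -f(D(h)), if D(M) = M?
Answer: -20/9 ≈ -2.2222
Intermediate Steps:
h = 5/3 (h = ⅔ - ⅓*(-3) = ⅔ + 1 = 5/3 ≈ 1.6667)
f(A) = 4*A²/5 (f(A) = (A + A)²/5 = (2*A)²/5 = (4*A²)/5 = 4*A²/5)
-f(D(h)) = -4*(5/3)²/5 = -4*25/(5*9) = -1*20/9 = -20/9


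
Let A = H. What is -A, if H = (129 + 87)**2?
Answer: -46656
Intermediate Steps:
H = 46656 (H = 216**2 = 46656)
A = 46656
-A = -1*46656 = -46656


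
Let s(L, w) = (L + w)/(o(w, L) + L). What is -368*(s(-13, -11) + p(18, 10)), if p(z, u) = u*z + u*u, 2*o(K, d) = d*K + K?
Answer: -5452288/53 ≈ -1.0287e+5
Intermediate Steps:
o(K, d) = K/2 + K*d/2 (o(K, d) = (d*K + K)/2 = (K*d + K)/2 = (K + K*d)/2 = K/2 + K*d/2)
s(L, w) = (L + w)/(L + w*(1 + L)/2) (s(L, w) = (L + w)/(w*(1 + L)/2 + L) = (L + w)/(L + w*(1 + L)/2))
p(z, u) = u**2 + u*z (p(z, u) = u*z + u**2 = u**2 + u*z)
-368*(s(-13, -11) + p(18, 10)) = -368*(2*(-13 - 11)/(2*(-13) - 11*(1 - 13)) + 10*(10 + 18)) = -368*(2*(-24)/(-26 - 11*(-12)) + 10*28) = -368*(2*(-24)/(-26 + 132) + 280) = -368*(2*(-24)/106 + 280) = -368*(2*(1/106)*(-24) + 280) = -368*(-24/53 + 280) = -368*14816/53 = -5452288/53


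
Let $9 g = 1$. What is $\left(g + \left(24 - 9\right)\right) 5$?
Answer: $\frac{680}{9} \approx 75.556$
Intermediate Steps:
$g = \frac{1}{9}$ ($g = \frac{1}{9} \cdot 1 = \frac{1}{9} \approx 0.11111$)
$\left(g + \left(24 - 9\right)\right) 5 = \left(\frac{1}{9} + \left(24 - 9\right)\right) 5 = \left(\frac{1}{9} + 15\right) 5 = \frac{136}{9} \cdot 5 = \frac{680}{9}$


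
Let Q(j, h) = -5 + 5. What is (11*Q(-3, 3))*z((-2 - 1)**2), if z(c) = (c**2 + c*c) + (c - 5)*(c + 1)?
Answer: 0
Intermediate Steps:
Q(j, h) = 0
z(c) = 2*c**2 + (1 + c)*(-5 + c) (z(c) = (c**2 + c**2) + (-5 + c)*(1 + c) = 2*c**2 + (1 + c)*(-5 + c))
(11*Q(-3, 3))*z((-2 - 1)**2) = (11*0)*(-5 - 4*(-2 - 1)**2 + 3*((-2 - 1)**2)**2) = 0*(-5 - 4*(-3)**2 + 3*((-3)**2)**2) = 0*(-5 - 4*9 + 3*9**2) = 0*(-5 - 36 + 3*81) = 0*(-5 - 36 + 243) = 0*202 = 0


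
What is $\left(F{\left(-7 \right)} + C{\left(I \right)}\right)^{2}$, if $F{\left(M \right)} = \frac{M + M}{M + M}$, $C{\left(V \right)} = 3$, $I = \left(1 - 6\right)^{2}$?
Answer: $16$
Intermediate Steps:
$I = 25$ ($I = \left(1 - 6\right)^{2} = \left(-5\right)^{2} = 25$)
$F{\left(M \right)} = 1$ ($F{\left(M \right)} = \frac{2 M}{2 M} = 2 M \frac{1}{2 M} = 1$)
$\left(F{\left(-7 \right)} + C{\left(I \right)}\right)^{2} = \left(1 + 3\right)^{2} = 4^{2} = 16$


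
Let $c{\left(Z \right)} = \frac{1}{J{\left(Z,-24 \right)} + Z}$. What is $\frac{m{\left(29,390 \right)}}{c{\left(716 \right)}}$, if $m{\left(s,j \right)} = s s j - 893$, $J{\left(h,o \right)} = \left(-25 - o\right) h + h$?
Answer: $234201452$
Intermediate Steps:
$J{\left(h,o \right)} = h + h \left(-25 - o\right)$ ($J{\left(h,o \right)} = h \left(-25 - o\right) + h = h + h \left(-25 - o\right)$)
$m{\left(s,j \right)} = -893 + j s^{2}$ ($m{\left(s,j \right)} = s^{2} j - 893 = j s^{2} - 893 = -893 + j s^{2}$)
$c{\left(Z \right)} = \frac{1}{Z}$ ($c{\left(Z \right)} = \frac{1}{- Z \left(24 - 24\right) + Z} = \frac{1}{\left(-1\right) Z 0 + Z} = \frac{1}{0 + Z} = \frac{1}{Z}$)
$\frac{m{\left(29,390 \right)}}{c{\left(716 \right)}} = \frac{-893 + 390 \cdot 29^{2}}{\frac{1}{716}} = \left(-893 + 390 \cdot 841\right) \frac{1}{\frac{1}{716}} = \left(-893 + 327990\right) 716 = 327097 \cdot 716 = 234201452$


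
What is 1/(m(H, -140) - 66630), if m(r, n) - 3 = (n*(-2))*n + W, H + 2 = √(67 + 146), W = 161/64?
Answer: -64/6772767 ≈ -9.4496e-6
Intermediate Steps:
W = 161/64 (W = 161*(1/64) = 161/64 ≈ 2.5156)
H = -2 + √213 (H = -2 + √(67 + 146) = -2 + √213 ≈ 12.595)
m(r, n) = 353/64 - 2*n² (m(r, n) = 3 + ((n*(-2))*n + 161/64) = 3 + ((-2*n)*n + 161/64) = 3 + (-2*n² + 161/64) = 3 + (161/64 - 2*n²) = 353/64 - 2*n²)
1/(m(H, -140) - 66630) = 1/((353/64 - 2*(-140)²) - 66630) = 1/((353/64 - 2*19600) - 66630) = 1/((353/64 - 39200) - 66630) = 1/(-2508447/64 - 66630) = 1/(-6772767/64) = -64/6772767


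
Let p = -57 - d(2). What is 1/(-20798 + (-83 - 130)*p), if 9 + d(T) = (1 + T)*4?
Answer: -1/8018 ≈ -0.00012472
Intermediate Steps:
d(T) = -5 + 4*T (d(T) = -9 + (1 + T)*4 = -9 + (4 + 4*T) = -5 + 4*T)
p = -60 (p = -57 - (-5 + 4*2) = -57 - (-5 + 8) = -57 - 1*3 = -57 - 3 = -60)
1/(-20798 + (-83 - 130)*p) = 1/(-20798 + (-83 - 130)*(-60)) = 1/(-20798 - 213*(-60)) = 1/(-20798 + 12780) = 1/(-8018) = -1/8018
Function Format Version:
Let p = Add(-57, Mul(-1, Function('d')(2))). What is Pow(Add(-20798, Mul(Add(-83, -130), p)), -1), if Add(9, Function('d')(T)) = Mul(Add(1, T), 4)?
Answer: Rational(-1, 8018) ≈ -0.00012472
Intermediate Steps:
Function('d')(T) = Add(-5, Mul(4, T)) (Function('d')(T) = Add(-9, Mul(Add(1, T), 4)) = Add(-9, Add(4, Mul(4, T))) = Add(-5, Mul(4, T)))
p = -60 (p = Add(-57, Mul(-1, Add(-5, Mul(4, 2)))) = Add(-57, Mul(-1, Add(-5, 8))) = Add(-57, Mul(-1, 3)) = Add(-57, -3) = -60)
Pow(Add(-20798, Mul(Add(-83, -130), p)), -1) = Pow(Add(-20798, Mul(Add(-83, -130), -60)), -1) = Pow(Add(-20798, Mul(-213, -60)), -1) = Pow(Add(-20798, 12780), -1) = Pow(-8018, -1) = Rational(-1, 8018)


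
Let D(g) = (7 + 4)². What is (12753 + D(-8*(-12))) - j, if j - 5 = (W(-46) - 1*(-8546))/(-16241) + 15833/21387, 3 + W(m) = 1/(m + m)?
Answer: 411233070116425/31955856564 ≈ 12869.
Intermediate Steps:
W(m) = -3 + 1/(2*m) (W(m) = -3 + 1/(m + m) = -3 + 1/(2*m))
D(g) = 121 (D(g) = 11² = 121)
j = 166627288511/31955856564 (j = 5 + (((-3 + (½)/(-46)) - 1*(-8546))/(-16241) + 15833/21387) = 5 + (((-3 + (½)*(-1/46)) + 8546)*(-1/16241) + 15833*(1/21387)) = 5 + (((-3 - 1/92) + 8546)*(-1/16241) + 15833/21387) = 5 + ((-277/92 + 8546)*(-1/16241) + 15833/21387) = 5 + ((785955/92)*(-1/16241) + 15833/21387) = 5 + (-785955/1494172 + 15833/21387) = 5 + 6848005691/31955856564 = 166627288511/31955856564 ≈ 5.2143)
(12753 + D(-8*(-12))) - j = (12753 + 121) - 1*166627288511/31955856564 = 12874 - 166627288511/31955856564 = 411233070116425/31955856564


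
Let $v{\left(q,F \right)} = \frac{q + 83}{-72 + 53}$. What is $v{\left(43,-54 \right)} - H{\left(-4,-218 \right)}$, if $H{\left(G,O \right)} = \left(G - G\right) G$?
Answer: $- \frac{126}{19} \approx -6.6316$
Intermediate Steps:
$v{\left(q,F \right)} = - \frac{83}{19} - \frac{q}{19}$ ($v{\left(q,F \right)} = \frac{83 + q}{-19} = \left(83 + q\right) \left(- \frac{1}{19}\right) = - \frac{83}{19} - \frac{q}{19}$)
$H{\left(G,O \right)} = 0$ ($H{\left(G,O \right)} = 0 G = 0$)
$v{\left(43,-54 \right)} - H{\left(-4,-218 \right)} = \left(- \frac{83}{19} - \frac{43}{19}\right) - 0 = \left(- \frac{83}{19} - \frac{43}{19}\right) + 0 = - \frac{126}{19} + 0 = - \frac{126}{19}$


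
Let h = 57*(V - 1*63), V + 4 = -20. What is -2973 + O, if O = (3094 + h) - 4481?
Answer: -9319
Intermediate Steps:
V = -24 (V = -4 - 20 = -24)
h = -4959 (h = 57*(-24 - 1*63) = 57*(-24 - 63) = 57*(-87) = -4959)
O = -6346 (O = (3094 - 4959) - 4481 = -1865 - 4481 = -6346)
-2973 + O = -2973 - 6346 = -9319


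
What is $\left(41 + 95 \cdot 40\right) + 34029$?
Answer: $37870$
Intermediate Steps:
$\left(41 + 95 \cdot 40\right) + 34029 = \left(41 + 3800\right) + 34029 = 3841 + 34029 = 37870$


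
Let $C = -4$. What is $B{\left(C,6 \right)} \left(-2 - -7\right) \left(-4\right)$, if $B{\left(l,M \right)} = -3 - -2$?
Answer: $20$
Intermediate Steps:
$B{\left(l,M \right)} = -1$ ($B{\left(l,M \right)} = -3 + 2 = -1$)
$B{\left(C,6 \right)} \left(-2 - -7\right) \left(-4\right) = - (-2 - -7) \left(-4\right) = - (-2 + 7) \left(-4\right) = \left(-1\right) 5 \left(-4\right) = \left(-5\right) \left(-4\right) = 20$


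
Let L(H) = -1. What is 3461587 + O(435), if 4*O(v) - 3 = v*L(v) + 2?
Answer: 6922959/2 ≈ 3.4615e+6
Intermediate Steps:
O(v) = 5/4 - v/4 (O(v) = ¾ + (v*(-1) + 2)/4 = ¾ + (-v + 2)/4 = ¾ + (2 - v)/4 = ¾ + (½ - v/4) = 5/4 - v/4)
3461587 + O(435) = 3461587 + (5/4 - ¼*435) = 3461587 + (5/4 - 435/4) = 3461587 - 215/2 = 6922959/2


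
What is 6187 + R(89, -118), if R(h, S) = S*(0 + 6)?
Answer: 5479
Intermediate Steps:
R(h, S) = 6*S (R(h, S) = S*6 = 6*S)
6187 + R(89, -118) = 6187 + 6*(-118) = 6187 - 708 = 5479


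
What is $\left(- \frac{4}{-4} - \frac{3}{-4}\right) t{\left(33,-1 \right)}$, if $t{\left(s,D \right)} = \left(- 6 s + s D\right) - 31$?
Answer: $- \frac{917}{2} \approx -458.5$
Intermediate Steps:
$t{\left(s,D \right)} = -31 - 6 s + D s$ ($t{\left(s,D \right)} = \left(- 6 s + D s\right) - 31 = -31 - 6 s + D s$)
$\left(- \frac{4}{-4} - \frac{3}{-4}\right) t{\left(33,-1 \right)} = \left(- \frac{4}{-4} - \frac{3}{-4}\right) \left(-31 - 198 - 33\right) = \left(\left(-4\right) \left(- \frac{1}{4}\right) - - \frac{3}{4}\right) \left(-31 - 198 - 33\right) = \left(1 + \frac{3}{4}\right) \left(-262\right) = \frac{7}{4} \left(-262\right) = - \frac{917}{2}$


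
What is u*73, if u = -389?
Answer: -28397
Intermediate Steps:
u*73 = -389*73 = -28397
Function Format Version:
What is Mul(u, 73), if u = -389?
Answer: -28397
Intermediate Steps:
Mul(u, 73) = Mul(-389, 73) = -28397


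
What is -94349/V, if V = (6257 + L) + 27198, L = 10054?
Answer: -94349/43509 ≈ -2.1685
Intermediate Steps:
V = 43509 (V = (6257 + 10054) + 27198 = 16311 + 27198 = 43509)
-94349/V = -94349/43509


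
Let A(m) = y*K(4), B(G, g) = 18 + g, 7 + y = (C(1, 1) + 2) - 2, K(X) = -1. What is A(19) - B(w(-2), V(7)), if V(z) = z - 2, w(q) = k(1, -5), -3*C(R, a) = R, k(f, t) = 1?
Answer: -47/3 ≈ -15.667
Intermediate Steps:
C(R, a) = -R/3
w(q) = 1
y = -22/3 (y = -7 + ((-⅓*1 + 2) - 2) = -7 + ((-⅓ + 2) - 2) = -7 + (5/3 - 2) = -7 - ⅓ = -22/3 ≈ -7.3333)
V(z) = -2 + z
A(m) = 22/3 (A(m) = -22/3*(-1) = 22/3)
A(19) - B(w(-2), V(7)) = 22/3 - (18 + (-2 + 7)) = 22/3 - (18 + 5) = 22/3 - 1*23 = 22/3 - 23 = -47/3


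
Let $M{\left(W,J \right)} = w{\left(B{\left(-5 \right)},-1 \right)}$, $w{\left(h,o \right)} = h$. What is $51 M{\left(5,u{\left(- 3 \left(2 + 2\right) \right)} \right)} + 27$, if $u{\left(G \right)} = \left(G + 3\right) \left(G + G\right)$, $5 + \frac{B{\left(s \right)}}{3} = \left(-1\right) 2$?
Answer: $-1044$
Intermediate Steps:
$B{\left(s \right)} = -21$ ($B{\left(s \right)} = -15 + 3 \left(\left(-1\right) 2\right) = -15 + 3 \left(-2\right) = -15 - 6 = -21$)
$u{\left(G \right)} = 2 G \left(3 + G\right)$ ($u{\left(G \right)} = \left(3 + G\right) 2 G = 2 G \left(3 + G\right)$)
$M{\left(W,J \right)} = -21$
$51 M{\left(5,u{\left(- 3 \left(2 + 2\right) \right)} \right)} + 27 = 51 \left(-21\right) + 27 = -1071 + 27 = -1044$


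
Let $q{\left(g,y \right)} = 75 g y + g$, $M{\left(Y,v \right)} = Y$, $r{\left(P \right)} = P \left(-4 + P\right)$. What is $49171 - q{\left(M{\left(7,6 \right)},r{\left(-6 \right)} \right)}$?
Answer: $17664$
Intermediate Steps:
$q{\left(g,y \right)} = g + 75 g y$ ($q{\left(g,y \right)} = 75 g y + g = g + 75 g y$)
$49171 - q{\left(M{\left(7,6 \right)},r{\left(-6 \right)} \right)} = 49171 - 7 \left(1 + 75 \left(- 6 \left(-4 - 6\right)\right)\right) = 49171 - 7 \left(1 + 75 \left(\left(-6\right) \left(-10\right)\right)\right) = 49171 - 7 \left(1 + 75 \cdot 60\right) = 49171 - 7 \left(1 + 4500\right) = 49171 - 7 \cdot 4501 = 49171 - 31507 = 17664$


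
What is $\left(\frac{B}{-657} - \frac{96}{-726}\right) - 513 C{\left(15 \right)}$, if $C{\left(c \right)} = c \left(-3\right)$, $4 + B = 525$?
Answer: $\frac{1835135716}{79497} \approx 23084.0$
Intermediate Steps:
$B = 521$ ($B = -4 + 525 = 521$)
$C{\left(c \right)} = - 3 c$
$\left(\frac{B}{-657} - \frac{96}{-726}\right) - 513 C{\left(15 \right)} = \left(\frac{521}{-657} - \frac{96}{-726}\right) - 513 \left(\left(-3\right) 15\right) = \left(521 \left(- \frac{1}{657}\right) - - \frac{16}{121}\right) - -23085 = \left(- \frac{521}{657} + \frac{16}{121}\right) + 23085 = - \frac{52529}{79497} + 23085 = \frac{1835135716}{79497}$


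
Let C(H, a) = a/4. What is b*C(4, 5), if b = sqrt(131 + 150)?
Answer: 5*sqrt(281)/4 ≈ 20.954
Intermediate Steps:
C(H, a) = a/4 (C(H, a) = a*(1/4) = a/4)
b = sqrt(281) ≈ 16.763
b*C(4, 5) = sqrt(281)*((1/4)*5) = sqrt(281)*(5/4) = 5*sqrt(281)/4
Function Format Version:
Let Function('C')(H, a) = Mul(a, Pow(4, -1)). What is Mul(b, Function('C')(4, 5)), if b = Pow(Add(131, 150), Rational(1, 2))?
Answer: Mul(Rational(5, 4), Pow(281, Rational(1, 2))) ≈ 20.954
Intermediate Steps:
Function('C')(H, a) = Mul(Rational(1, 4), a) (Function('C')(H, a) = Mul(a, Rational(1, 4)) = Mul(Rational(1, 4), a))
b = Pow(281, Rational(1, 2)) ≈ 16.763
Mul(b, Function('C')(4, 5)) = Mul(Pow(281, Rational(1, 2)), Mul(Rational(1, 4), 5)) = Mul(Pow(281, Rational(1, 2)), Rational(5, 4)) = Mul(Rational(5, 4), Pow(281, Rational(1, 2)))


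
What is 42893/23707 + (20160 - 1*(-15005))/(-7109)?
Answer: -528730318/168533063 ≈ -3.1372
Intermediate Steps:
42893/23707 + (20160 - 1*(-15005))/(-7109) = 42893*(1/23707) + (20160 + 15005)*(-1/7109) = 42893/23707 + 35165*(-1/7109) = 42893/23707 - 35165/7109 = -528730318/168533063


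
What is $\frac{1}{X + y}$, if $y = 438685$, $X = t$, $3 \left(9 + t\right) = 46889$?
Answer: $\frac{3}{1362917} \approx 2.2012 \cdot 10^{-6}$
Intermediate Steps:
$t = \frac{46862}{3}$ ($t = -9 + \frac{1}{3} \cdot 46889 = -9 + \frac{46889}{3} = \frac{46862}{3} \approx 15621.0$)
$X = \frac{46862}{3} \approx 15621.0$
$\frac{1}{X + y} = \frac{1}{\frac{46862}{3} + 438685} = \frac{1}{\frac{1362917}{3}} = \frac{3}{1362917}$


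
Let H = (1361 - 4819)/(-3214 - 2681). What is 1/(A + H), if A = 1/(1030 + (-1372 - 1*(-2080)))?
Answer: 10245510/6015899 ≈ 1.7031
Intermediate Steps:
H = 3458/5895 (H = -3458/(-5895) = -3458*(-1/5895) = 3458/5895 ≈ 0.58660)
A = 1/1738 (A = 1/(1030 + (-1372 + 2080)) = 1/(1030 + 708) = 1/1738 ≈ 0.00057537)
1/(A + H) = 1/(1/1738 + 3458/5895) = 1/(6015899/10245510) = 10245510/6015899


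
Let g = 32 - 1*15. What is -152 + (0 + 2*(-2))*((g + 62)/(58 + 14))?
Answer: -2815/18 ≈ -156.39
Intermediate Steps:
g = 17 (g = 32 - 15 = 17)
-152 + (0 + 2*(-2))*((g + 62)/(58 + 14)) = -152 + (0 + 2*(-2))*((17 + 62)/(58 + 14)) = -152 + (0 - 4)*(79/72) = -152 - 316/72 = -152 - 4*79/72 = -152 - 79/18 = -2815/18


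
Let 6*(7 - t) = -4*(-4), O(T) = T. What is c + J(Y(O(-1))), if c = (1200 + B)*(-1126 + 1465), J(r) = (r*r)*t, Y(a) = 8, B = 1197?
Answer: 2438581/3 ≈ 8.1286e+5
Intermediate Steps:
t = 13/3 (t = 7 - (-2)*(-4)/3 = 7 - ⅙*16 = 7 - 8/3 = 13/3 ≈ 4.3333)
J(r) = 13*r²/3 (J(r) = (r*r)*(13/3) = r²*(13/3) = 13*r²/3)
c = 812583 (c = (1200 + 1197)*(-1126 + 1465) = 2397*339 = 812583)
c + J(Y(O(-1))) = 812583 + (13/3)*8² = 812583 + (13/3)*64 = 812583 + 832/3 = 2438581/3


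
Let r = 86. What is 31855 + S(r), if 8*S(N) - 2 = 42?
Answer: 63721/2 ≈ 31861.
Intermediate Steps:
S(N) = 11/2 (S(N) = 1/4 + (1/8)*42 = 1/4 + 21/4 = 11/2)
31855 + S(r) = 31855 + 11/2 = 63721/2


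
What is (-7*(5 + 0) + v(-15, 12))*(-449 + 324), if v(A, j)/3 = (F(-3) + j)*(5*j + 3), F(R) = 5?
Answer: -397250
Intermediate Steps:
v(A, j) = 3*(3 + 5*j)*(5 + j) (v(A, j) = 3*((5 + j)*(5*j + 3)) = 3*((5 + j)*(3 + 5*j)) = 3*((3 + 5*j)*(5 + j)) = 3*(3 + 5*j)*(5 + j))
(-7*(5 + 0) + v(-15, 12))*(-449 + 324) = (-7*(5 + 0) + (45 + 15*12² + 84*12))*(-449 + 324) = (-7*5 + (45 + 15*144 + 1008))*(-125) = (-35 + (45 + 2160 + 1008))*(-125) = (-35 + 3213)*(-125) = 3178*(-125) = -397250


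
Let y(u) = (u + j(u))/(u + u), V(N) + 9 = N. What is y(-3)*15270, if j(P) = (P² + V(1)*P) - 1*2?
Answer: -71260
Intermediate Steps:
V(N) = -9 + N
j(P) = -2 + P² - 8*P (j(P) = (P² + (-9 + 1)*P) - 1*2 = (P² - 8*P) - 2 = -2 + P² - 8*P)
y(u) = (-2 + u² - 7*u)/(2*u) (y(u) = (u + (-2 + u² - 8*u))/(u + u) = (-2 + u² - 7*u)/((2*u)) = (-2 + u² - 7*u)*(1/(2*u)) = (-2 + u² - 7*u)/(2*u))
y(-3)*15270 = (-7/2 + (½)*(-3) - 1/(-3))*15270 = (-7/2 - 3/2 - 1*(-⅓))*15270 = (-7/2 - 3/2 + ⅓)*15270 = -14/3*15270 = -71260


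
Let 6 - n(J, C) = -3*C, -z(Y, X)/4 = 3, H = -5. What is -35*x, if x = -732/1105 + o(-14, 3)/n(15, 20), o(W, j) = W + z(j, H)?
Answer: 269647/7293 ≈ 36.973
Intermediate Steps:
z(Y, X) = -12 (z(Y, X) = -4*3 = -12)
o(W, j) = -12 + W (o(W, j) = W - 12 = -12 + W)
n(J, C) = 6 + 3*C (n(J, C) = 6 - (-3)*C = 6 + 3*C)
x = -38521/36465 (x = -732/1105 + (-12 - 14)/(6 + 3*20) = -732*1/1105 - 26/(6 + 60) = -732/1105 - 26/66 = -732/1105 - 26*1/66 = -732/1105 - 13/33 = -38521/36465 ≈ -1.0564)
-35*x = -35*(-38521/36465) = 269647/7293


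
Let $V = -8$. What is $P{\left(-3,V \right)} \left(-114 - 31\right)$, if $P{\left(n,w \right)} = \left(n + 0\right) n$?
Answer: $-1305$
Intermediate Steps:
$P{\left(n,w \right)} = n^{2}$ ($P{\left(n,w \right)} = n n = n^{2}$)
$P{\left(-3,V \right)} \left(-114 - 31\right) = \left(-3\right)^{2} \left(-114 - 31\right) = 9 \left(-145\right) = -1305$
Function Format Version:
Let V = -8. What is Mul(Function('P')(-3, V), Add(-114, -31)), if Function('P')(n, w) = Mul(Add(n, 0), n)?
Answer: -1305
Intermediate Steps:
Function('P')(n, w) = Pow(n, 2) (Function('P')(n, w) = Mul(n, n) = Pow(n, 2))
Mul(Function('P')(-3, V), Add(-114, -31)) = Mul(Pow(-3, 2), Add(-114, -31)) = Mul(9, -145) = -1305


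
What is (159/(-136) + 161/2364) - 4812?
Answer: -386857807/80376 ≈ -4813.1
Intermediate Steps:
(159/(-136) + 161/2364) - 4812 = (159*(-1/136) + 161*(1/2364)) - 4812 = (-159/136 + 161/2364) - 4812 = -88495/80376 - 4812 = -386857807/80376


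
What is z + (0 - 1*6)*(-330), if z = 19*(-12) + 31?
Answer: 1783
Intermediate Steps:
z = -197 (z = -228 + 31 = -197)
z + (0 - 1*6)*(-330) = -197 + (0 - 1*6)*(-330) = -197 + (0 - 6)*(-330) = -197 - 6*(-330) = -197 + 1980 = 1783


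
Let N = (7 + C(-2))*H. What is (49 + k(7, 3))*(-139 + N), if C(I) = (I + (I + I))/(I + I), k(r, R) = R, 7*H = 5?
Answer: -48386/7 ≈ -6912.3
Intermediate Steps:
H = 5/7 (H = (⅐)*5 = 5/7 ≈ 0.71429)
C(I) = 3/2 (C(I) = (I + 2*I)/((2*I)) = (3*I)*(1/(2*I)) = 3/2)
N = 85/14 (N = (7 + 3/2)*(5/7) = (17/2)*(5/7) = 85/14 ≈ 6.0714)
(49 + k(7, 3))*(-139 + N) = (49 + 3)*(-139 + 85/14) = 52*(-1861/14) = -48386/7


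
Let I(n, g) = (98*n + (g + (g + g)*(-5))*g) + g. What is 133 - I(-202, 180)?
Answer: 311349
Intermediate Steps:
I(n, g) = g - 9*g² + 98*n (I(n, g) = (98*n + (g + (2*g)*(-5))*g) + g = (98*n + (g - 10*g)*g) + g = (98*n + (-9*g)*g) + g = (98*n - 9*g²) + g = (-9*g² + 98*n) + g = g - 9*g² + 98*n)
133 - I(-202, 180) = 133 - (180 - 9*180² + 98*(-202)) = 133 - (180 - 9*32400 - 19796) = 133 - (180 - 291600 - 19796) = 133 - 1*(-311216) = 133 + 311216 = 311349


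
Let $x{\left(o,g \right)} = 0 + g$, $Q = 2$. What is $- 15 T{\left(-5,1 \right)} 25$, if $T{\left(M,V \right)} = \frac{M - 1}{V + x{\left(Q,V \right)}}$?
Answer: $1125$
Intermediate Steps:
$x{\left(o,g \right)} = g$
$T{\left(M,V \right)} = \frac{-1 + M}{2 V}$ ($T{\left(M,V \right)} = \frac{M - 1}{V + V} = \frac{-1 + M}{2 V}$)
$- 15 T{\left(-5,1 \right)} 25 = - 15 \frac{-1 - 5}{2 \cdot 1} \cdot 25 = - 15 \cdot \frac{1}{2} \cdot 1 \left(-6\right) 25 = \left(-15\right) \left(-3\right) 25 = 45 \cdot 25 = 1125$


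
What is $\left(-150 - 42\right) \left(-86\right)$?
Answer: $16512$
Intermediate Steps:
$\left(-150 - 42\right) \left(-86\right) = \left(-192\right) \left(-86\right) = 16512$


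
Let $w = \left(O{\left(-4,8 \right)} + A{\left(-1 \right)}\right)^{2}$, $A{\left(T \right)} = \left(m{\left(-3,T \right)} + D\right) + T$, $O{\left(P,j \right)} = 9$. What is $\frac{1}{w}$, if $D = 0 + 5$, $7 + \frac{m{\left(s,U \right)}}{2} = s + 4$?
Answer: $1$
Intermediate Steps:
$m{\left(s,U \right)} = -6 + 2 s$ ($m{\left(s,U \right)} = -14 + 2 \left(s + 4\right) = -14 + 2 \left(4 + s\right) = -14 + \left(8 + 2 s\right) = -6 + 2 s$)
$D = 5$
$A{\left(T \right)} = -7 + T$ ($A{\left(T \right)} = \left(\left(-6 + 2 \left(-3\right)\right) + 5\right) + T = \left(\left(-6 - 6\right) + 5\right) + T = \left(-12 + 5\right) + T = -7 + T$)
$w = 1$ ($w = \left(9 - 8\right)^{2} = 1^{2} = 1$)
$\frac{1}{w} = 1^{-1} = 1$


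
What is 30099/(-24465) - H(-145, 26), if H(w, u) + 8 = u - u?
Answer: 55207/8155 ≈ 6.7697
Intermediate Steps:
H(w, u) = -8 (H(w, u) = -8 + (u - u) = -8 + 0 = -8)
30099/(-24465) - H(-145, 26) = 30099/(-24465) - 1*(-8) = 30099*(-1/24465) + 8 = -10033/8155 + 8 = 55207/8155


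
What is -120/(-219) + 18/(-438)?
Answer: 37/73 ≈ 0.50685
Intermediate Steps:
-120/(-219) + 18/(-438) = -120*(-1/219) + 18*(-1/438) = 40/73 - 3/73 = 37/73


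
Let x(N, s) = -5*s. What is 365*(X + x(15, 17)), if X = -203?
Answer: -105120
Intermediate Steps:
365*(X + x(15, 17)) = 365*(-203 - 5*17) = 365*(-203 - 85) = 365*(-288) = -105120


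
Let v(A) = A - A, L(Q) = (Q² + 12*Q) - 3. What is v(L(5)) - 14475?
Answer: -14475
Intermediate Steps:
L(Q) = -3 + Q² + 12*Q
v(A) = 0
v(L(5)) - 14475 = 0 - 14475 = -14475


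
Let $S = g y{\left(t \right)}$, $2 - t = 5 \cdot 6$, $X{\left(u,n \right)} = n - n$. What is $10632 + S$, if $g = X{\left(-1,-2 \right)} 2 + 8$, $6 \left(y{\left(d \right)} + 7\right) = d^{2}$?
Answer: $\frac{34864}{3} \approx 11621.0$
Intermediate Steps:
$X{\left(u,n \right)} = 0$
$t = -28$ ($t = 2 - 5 \cdot 6 = 2 - 30 = -28$)
$y{\left(d \right)} = -7 + \frac{d^{2}}{6}$
$g = 8$ ($g = 0 \cdot 2 + 8 = 0 + 8 = 8$)
$S = \frac{2968}{3}$ ($S = 8 \left(-7 + \frac{\left(-28\right)^{2}}{6}\right) = 8 \left(-7 + \frac{1}{6} \cdot 784\right) = 8 \left(-7 + \frac{392}{3}\right) = 8 \cdot \frac{371}{3} = \frac{2968}{3} \approx 989.33$)
$10632 + S = 10632 + \frac{2968}{3} = \frac{34864}{3}$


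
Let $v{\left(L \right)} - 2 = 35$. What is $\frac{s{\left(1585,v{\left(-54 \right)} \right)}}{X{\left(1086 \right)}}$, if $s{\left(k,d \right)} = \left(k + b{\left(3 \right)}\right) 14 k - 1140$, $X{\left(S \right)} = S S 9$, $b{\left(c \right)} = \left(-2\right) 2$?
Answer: $\frac{5846875}{1769094} \approx 3.305$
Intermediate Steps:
$b{\left(c \right)} = -4$
$X{\left(S \right)} = 9 S^{2}$ ($X{\left(S \right)} = S^{2} \cdot 9 = 9 S^{2}$)
$v{\left(L \right)} = 37$ ($v{\left(L \right)} = 2 + 35 = 37$)
$s{\left(k,d \right)} = -1140 + k \left(-56 + 14 k\right)$ ($s{\left(k,d \right)} = \left(k - 4\right) 14 k - 1140 = \left(-4 + k\right) 14 k - 1140 = \left(-56 + 14 k\right) k - 1140 = k \left(-56 + 14 k\right) - 1140 = -1140 + k \left(-56 + 14 k\right)$)
$\frac{s{\left(1585,v{\left(-54 \right)} \right)}}{X{\left(1086 \right)}} = \frac{-1140 - 88760 + 14 \cdot 1585^{2}}{9 \cdot 1086^{2}} = \frac{-1140 - 88760 + 14 \cdot 2512225}{9 \cdot 1179396} = \frac{-1140 - 88760 + 35171150}{10614564} = 35081250 \cdot \frac{1}{10614564} = \frac{5846875}{1769094}$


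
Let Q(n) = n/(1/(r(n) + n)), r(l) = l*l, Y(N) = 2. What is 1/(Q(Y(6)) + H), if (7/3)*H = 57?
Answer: 7/255 ≈ 0.027451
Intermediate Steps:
r(l) = l**2
H = 171/7 (H = (3/7)*57 = 171/7 ≈ 24.429)
Q(n) = n*(n + n**2) (Q(n) = n/(1/(n**2 + n)) = n/(1/(n + n**2)) = n*(n + n**2))
1/(Q(Y(6)) + H) = 1/(2**2*(1 + 2) + 171/7) = 1/(4*3 + 171/7) = 1/(12 + 171/7) = 1/(255/7) = 7/255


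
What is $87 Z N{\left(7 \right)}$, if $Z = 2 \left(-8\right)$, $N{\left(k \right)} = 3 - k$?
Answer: $5568$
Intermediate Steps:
$Z = -16$
$87 Z N{\left(7 \right)} = 87 \left(-16\right) \left(3 - 7\right) = - 1392 \left(3 - 7\right) = \left(-1392\right) \left(-4\right) = 5568$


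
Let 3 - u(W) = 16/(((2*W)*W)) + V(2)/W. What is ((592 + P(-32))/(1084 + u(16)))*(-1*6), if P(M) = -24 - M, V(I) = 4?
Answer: -4608/1391 ≈ -3.3127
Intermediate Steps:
u(W) = 3 - 8/W² - 4/W (u(W) = 3 - (16/(((2*W)*W)) + 4/W) = 3 - (16/((2*W²)) + 4/W) = 3 - (16*(1/(2*W²)) + 4/W) = 3 - (8/W² + 4/W) = 3 - (4/W + 8/W²) = 3 + (-8/W² - 4/W) = 3 - 8/W² - 4/W)
((592 + P(-32))/(1084 + u(16)))*(-1*6) = ((592 + (-24 - 1*(-32)))/(1084 + (3 - 8/16² - 4/16)))*(-1*6) = ((592 + (-24 + 32))/(1084 + (3 - 8*1/256 - 4*1/16)))*(-6) = ((592 + 8)/(1084 + (3 - 1/32 - ¼)))*(-6) = (600/(1084 + 87/32))*(-6) = (600/(34775/32))*(-6) = (600*(32/34775))*(-6) = (768/1391)*(-6) = -4608/1391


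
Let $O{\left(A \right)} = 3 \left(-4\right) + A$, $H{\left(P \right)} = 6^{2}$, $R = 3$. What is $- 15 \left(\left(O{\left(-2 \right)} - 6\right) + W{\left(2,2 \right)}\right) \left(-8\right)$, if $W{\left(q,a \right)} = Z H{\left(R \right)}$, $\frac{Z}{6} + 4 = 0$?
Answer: $-106080$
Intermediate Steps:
$H{\left(P \right)} = 36$
$Z = -24$ ($Z = -24 + 6 \cdot 0 = -24 + 0 = -24$)
$O{\left(A \right)} = -12 + A$
$W{\left(q,a \right)} = -864$ ($W{\left(q,a \right)} = \left(-24\right) 36 = -864$)
$- 15 \left(\left(O{\left(-2 \right)} - 6\right) + W{\left(2,2 \right)}\right) \left(-8\right) = - 15 \left(\left(\left(-12 - 2\right) - 6\right) - 864\right) \left(-8\right) = - 15 \left(\left(-14 - 6\right) - 864\right) \left(-8\right) = - 15 \left(-20 - 864\right) \left(-8\right) = \left(-15\right) \left(-884\right) \left(-8\right) = 13260 \left(-8\right) = -106080$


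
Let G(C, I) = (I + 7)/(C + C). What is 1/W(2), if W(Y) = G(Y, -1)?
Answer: ⅔ ≈ 0.66667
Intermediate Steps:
G(C, I) = (7 + I)/(2*C) (G(C, I) = (7 + I)/((2*C)) = (7 + I)*(1/(2*C)) = (7 + I)/(2*C))
W(Y) = 3/Y (W(Y) = (7 - 1)/(2*Y) = (½)*6/Y = 3/Y)
1/W(2) = 1/(3/2) = ⅔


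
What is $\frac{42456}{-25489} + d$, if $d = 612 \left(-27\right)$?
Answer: $- \frac{421222692}{25489} \approx -16526.0$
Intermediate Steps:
$d = -16524$
$\frac{42456}{-25489} + d = \frac{42456}{-25489} - 16524 = 42456 \left(- \frac{1}{25489}\right) - 16524 = - \frac{42456}{25489} - 16524 = - \frac{421222692}{25489}$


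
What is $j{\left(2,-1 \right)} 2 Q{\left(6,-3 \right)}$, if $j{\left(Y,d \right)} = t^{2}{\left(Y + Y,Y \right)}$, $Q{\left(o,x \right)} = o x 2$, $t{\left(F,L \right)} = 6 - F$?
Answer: $-288$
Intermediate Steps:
$Q{\left(o,x \right)} = 2 o x$
$j{\left(Y,d \right)} = \left(6 - 2 Y\right)^{2}$ ($j{\left(Y,d \right)} = \left(6 - \left(Y + Y\right)\right)^{2} = \left(6 - 2 Y\right)^{2}$)
$j{\left(2,-1 \right)} 2 Q{\left(6,-3 \right)} = 4 \left(-3 + 2\right)^{2} \cdot 2 \cdot 2 \cdot 6 \left(-3\right) = 4 \left(-1\right)^{2} \cdot 2 \left(-36\right) = 4 \cdot 1 \cdot 2 \left(-36\right) = 4 \cdot 2 \left(-36\right) = 8 \left(-36\right) = -288$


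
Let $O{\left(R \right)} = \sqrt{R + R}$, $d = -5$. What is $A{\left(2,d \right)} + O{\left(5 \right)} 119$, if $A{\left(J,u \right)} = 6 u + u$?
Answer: $-35 + 119 \sqrt{10} \approx 341.31$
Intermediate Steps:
$O{\left(R \right)} = \sqrt{2} \sqrt{R}$ ($O{\left(R \right)} = \sqrt{2 R} = \sqrt{2} \sqrt{R}$)
$A{\left(J,u \right)} = 7 u$
$A{\left(2,d \right)} + O{\left(5 \right)} 119 = 7 \left(-5\right) + \sqrt{2} \sqrt{5} \cdot 119 = -35 + \sqrt{10} \cdot 119 = -35 + 119 \sqrt{10}$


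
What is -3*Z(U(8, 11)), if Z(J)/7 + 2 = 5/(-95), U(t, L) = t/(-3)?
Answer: 819/19 ≈ 43.105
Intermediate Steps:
U(t, L) = -t/3 (U(t, L) = t*(-1/3) = -t/3)
Z(J) = -273/19 (Z(J) = -14 + 7*(5/(-95)) = -14 + 7*(5*(-1/95)) = -14 + 7*(-1/19) = -14 - 7/19 = -273/19)
-3*Z(U(8, 11)) = -3*(-273/19) = 819/19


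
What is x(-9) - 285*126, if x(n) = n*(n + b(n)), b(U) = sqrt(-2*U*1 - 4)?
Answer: -35829 - 9*sqrt(14) ≈ -35863.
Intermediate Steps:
b(U) = sqrt(-4 - 2*U) (b(U) = sqrt(-2*U - 4) = sqrt(-4 - 2*U))
x(n) = n*(n + sqrt(-4 - 2*n))
x(-9) - 285*126 = -9*(-9 + sqrt(-4 - 2*(-9))) - 285*126 = -9*(-9 + sqrt(-4 + 18)) - 35910 = -9*(-9 + sqrt(14)) - 35910 = (81 - 9*sqrt(14)) - 35910 = -35829 - 9*sqrt(14)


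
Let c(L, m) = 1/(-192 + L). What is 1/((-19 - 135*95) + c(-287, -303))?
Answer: -479/6152277 ≈ -7.7857e-5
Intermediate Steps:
1/((-19 - 135*95) + c(-287, -303)) = 1/((-19 - 135*95) + 1/(-192 - 287)) = 1/((-19 - 12825) + 1/(-479)) = 1/(-12844 - 1/479) = 1/(-6152277/479) = -479/6152277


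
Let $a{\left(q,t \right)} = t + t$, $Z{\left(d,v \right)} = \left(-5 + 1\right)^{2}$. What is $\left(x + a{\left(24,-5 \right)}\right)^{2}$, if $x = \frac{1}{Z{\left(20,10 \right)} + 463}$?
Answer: $\frac{22934521}{229441} \approx 99.958$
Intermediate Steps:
$Z{\left(d,v \right)} = 16$ ($Z{\left(d,v \right)} = \left(-4\right)^{2} = 16$)
$a{\left(q,t \right)} = 2 t$
$x = \frac{1}{479}$ ($x = \frac{1}{16 + 463} = \frac{1}{479} \approx 0.0020877$)
$\left(x + a{\left(24,-5 \right)}\right)^{2} = \left(\frac{1}{479} + 2 \left(-5\right)\right)^{2} = \left(\frac{1}{479} - 10\right)^{2} = \left(- \frac{4789}{479}\right)^{2} = \frac{22934521}{229441}$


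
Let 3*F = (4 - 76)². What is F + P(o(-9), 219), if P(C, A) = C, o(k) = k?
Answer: 1719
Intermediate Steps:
F = 1728 (F = (4 - 76)²/3 = (⅓)*(-72)² = (⅓)*5184 = 1728)
F + P(o(-9), 219) = 1728 - 9 = 1719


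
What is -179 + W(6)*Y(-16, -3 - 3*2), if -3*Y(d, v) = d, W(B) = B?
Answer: -147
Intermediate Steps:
Y(d, v) = -d/3
-179 + W(6)*Y(-16, -3 - 3*2) = -179 + 6*(-⅓*(-16)) = -179 + 6*(16/3) = -179 + 32 = -147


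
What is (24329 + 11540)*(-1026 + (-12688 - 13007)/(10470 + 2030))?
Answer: -92188315791/2500 ≈ -3.6875e+7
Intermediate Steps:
(24329 + 11540)*(-1026 + (-12688 - 13007)/(10470 + 2030)) = 35869*(-1026 - 25695/12500) = 35869*(-1026 - 25695*1/12500) = 35869*(-1026 - 5139/2500) = 35869*(-2570139/2500) = -92188315791/2500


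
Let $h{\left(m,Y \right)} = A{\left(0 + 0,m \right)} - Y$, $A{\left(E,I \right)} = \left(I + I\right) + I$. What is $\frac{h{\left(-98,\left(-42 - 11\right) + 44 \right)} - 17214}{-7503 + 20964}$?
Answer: $- \frac{5833}{4487} \approx -1.3$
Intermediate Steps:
$A{\left(E,I \right)} = 3 I$ ($A{\left(E,I \right)} = 2 I + I = 3 I$)
$h{\left(m,Y \right)} = - Y + 3 m$ ($h{\left(m,Y \right)} = 3 m - Y = - Y + 3 m$)
$\frac{h{\left(-98,\left(-42 - 11\right) + 44 \right)} - 17214}{-7503 + 20964} = \frac{\left(- (\left(-42 - 11\right) + 44) + 3 \left(-98\right)\right) - 17214}{-7503 + 20964} = \frac{\left(- (-53 + 44) - 294\right) - 17214}{13461} = \left(\left(\left(-1\right) \left(-9\right) - 294\right) - 17214\right) \frac{1}{13461} = \left(\left(9 - 294\right) - 17214\right) \frac{1}{13461} = \left(-285 - 17214\right) \frac{1}{13461} = \left(-17499\right) \frac{1}{13461} = - \frac{5833}{4487}$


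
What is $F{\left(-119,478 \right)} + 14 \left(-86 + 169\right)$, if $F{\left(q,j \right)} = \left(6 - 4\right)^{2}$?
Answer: $1166$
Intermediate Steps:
$F{\left(q,j \right)} = 4$ ($F{\left(q,j \right)} = 2^{2} = 4$)
$F{\left(-119,478 \right)} + 14 \left(-86 + 169\right) = 4 + 14 \left(-86 + 169\right) = 4 + 14 \cdot 83 = 4 + 1162 = 1166$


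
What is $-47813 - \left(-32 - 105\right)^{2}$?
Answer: $-66582$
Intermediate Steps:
$-47813 - \left(-32 - 105\right)^{2} = -47813 - \left(-137\right)^{2} = -47813 - 18769 = -66582$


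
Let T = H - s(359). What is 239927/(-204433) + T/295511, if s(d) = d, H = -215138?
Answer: -114955765898/60412200263 ≈ -1.9029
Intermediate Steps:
T = -215497 (T = -215138 - 1*359 = -215138 - 359 = -215497)
239927/(-204433) + T/295511 = 239927/(-204433) - 215497/295511 = 239927*(-1/204433) - 215497*1/295511 = -239927/204433 - 215497/295511 = -114955765898/60412200263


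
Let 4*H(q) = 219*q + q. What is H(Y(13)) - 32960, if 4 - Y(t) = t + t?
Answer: -34170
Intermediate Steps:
Y(t) = 4 - 2*t (Y(t) = 4 - (t + t) = 4 - 2*t)
H(q) = 55*q (H(q) = (219*q + q)/4 = (220*q)/4 = 55*q)
H(Y(13)) - 32960 = 55*(4 - 2*13) - 32960 = 55*(4 - 26) - 32960 = 55*(-22) - 32960 = -1210 - 32960 = -34170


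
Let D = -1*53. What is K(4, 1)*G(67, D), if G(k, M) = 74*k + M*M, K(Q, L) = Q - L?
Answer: 23301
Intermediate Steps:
D = -53
G(k, M) = M**2 + 74*k (G(k, M) = 74*k + M**2 = M**2 + 74*k)
K(4, 1)*G(67, D) = (4 - 1*1)*((-53)**2 + 74*67) = (4 - 1)*(2809 + 4958) = 3*7767 = 23301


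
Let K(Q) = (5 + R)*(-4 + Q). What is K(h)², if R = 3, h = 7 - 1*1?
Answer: 256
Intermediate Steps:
h = 6 (h = 7 - 1 = 6)
K(Q) = -32 + 8*Q (K(Q) = (5 + 3)*(-4 + Q) = 8*(-4 + Q) = -32 + 8*Q)
K(h)² = (-32 + 8*6)² = (-32 + 48)² = 16² = 256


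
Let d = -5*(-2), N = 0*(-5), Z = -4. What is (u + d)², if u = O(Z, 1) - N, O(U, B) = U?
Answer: 36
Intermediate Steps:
N = 0
u = -4 (u = -4 - 1*0 = -4 + 0 = -4)
d = 10
(u + d)² = (-4 + 10)² = 6² = 36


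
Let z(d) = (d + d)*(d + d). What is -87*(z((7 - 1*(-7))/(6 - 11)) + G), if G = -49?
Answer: 38367/25 ≈ 1534.7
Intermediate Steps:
z(d) = 4*d**2 (z(d) = (2*d)*(2*d) = 4*d**2)
-87*(z((7 - 1*(-7))/(6 - 11)) + G) = -87*(4*((7 - 1*(-7))/(6 - 11))**2 - 49) = -87*(4*((7 + 7)/(-5))**2 - 49) = -87*(4*(14*(-1/5))**2 - 49) = -87*(4*(-14/5)**2 - 49) = -87*(4*(196/25) - 49) = -87*(784/25 - 49) = -87*(-441/25) = 38367/25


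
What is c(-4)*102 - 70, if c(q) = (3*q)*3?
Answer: -3742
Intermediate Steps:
c(q) = 9*q
c(-4)*102 - 70 = (9*(-4))*102 - 70 = -36*102 - 70 = -3672 - 70 = -3742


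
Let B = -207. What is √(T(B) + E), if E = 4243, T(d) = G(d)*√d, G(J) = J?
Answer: √(4243 - 621*I*√23) ≈ 68.655 - 21.69*I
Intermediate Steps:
T(d) = d^(3/2) (T(d) = d*√d = d^(3/2))
√(T(B) + E) = √((-207)^(3/2) + 4243) = √(-621*I*√23 + 4243) = √(4243 - 621*I*√23)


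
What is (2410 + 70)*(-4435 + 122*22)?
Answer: -4342480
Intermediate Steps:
(2410 + 70)*(-4435 + 122*22) = 2480*(-4435 + 2684) = 2480*(-1751) = -4342480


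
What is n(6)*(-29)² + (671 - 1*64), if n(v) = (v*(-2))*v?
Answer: -59945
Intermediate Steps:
n(v) = -2*v² (n(v) = (-2*v)*v = -2*v²)
n(6)*(-29)² + (671 - 1*64) = -2*6²*(-29)² + (671 - 1*64) = -2*36*841 + (671 - 64) = -72*841 + 607 = -60552 + 607 = -59945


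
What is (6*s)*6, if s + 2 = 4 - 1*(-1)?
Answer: 108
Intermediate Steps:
s = 3 (s = -2 + (4 - 1*(-1)) = -2 + (4 + 1) = -2 + 5 = 3)
(6*s)*6 = (6*3)*6 = 18*6 = 108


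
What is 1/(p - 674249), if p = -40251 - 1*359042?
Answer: -1/1073542 ≈ -9.3150e-7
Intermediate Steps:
p = -399293 (p = -40251 - 359042 = -399293)
1/(p - 674249) = 1/(-399293 - 674249) = 1/(-1073542) = -1/1073542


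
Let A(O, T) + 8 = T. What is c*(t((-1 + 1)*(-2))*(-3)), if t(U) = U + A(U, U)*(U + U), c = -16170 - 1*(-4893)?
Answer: 0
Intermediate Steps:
A(O, T) = -8 + T
c = -11277 (c = -16170 + 4893 = -11277)
t(U) = U + 2*U*(-8 + U) (t(U) = U + (-8 + U)*(U + U) = U + (-8 + U)*(2*U) = U + 2*U*(-8 + U))
c*(t((-1 + 1)*(-2))*(-3)) = -11277*((-1 + 1)*(-2))*(-15 + 2*((-1 + 1)*(-2)))*(-3) = -11277*(0*(-2))*(-15 + 2*(0*(-2)))*(-3) = -11277*0*(-15 + 2*0)*(-3) = -11277*0*(-15 + 0)*(-3) = -11277*0*(-15)*(-3) = -0*(-3) = -11277*0 = 0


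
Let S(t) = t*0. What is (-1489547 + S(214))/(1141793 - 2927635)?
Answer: 1489547/1785842 ≈ 0.83409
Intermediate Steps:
S(t) = 0
(-1489547 + S(214))/(1141793 - 2927635) = (-1489547 + 0)/(1141793 - 2927635) = -1489547/(-1785842) = -1489547*(-1/1785842) = 1489547/1785842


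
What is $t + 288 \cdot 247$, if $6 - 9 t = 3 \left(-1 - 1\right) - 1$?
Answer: $\frac{640237}{9} \approx 71138.0$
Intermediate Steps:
$t = \frac{13}{9}$ ($t = \frac{2}{3} - \frac{3 \left(-1 - 1\right) - 1}{9} = \frac{2}{3} - \frac{3 \left(-2\right) - 1}{9} = \frac{2}{3} - \frac{-6 - 1}{9} = \frac{2}{3} - - \frac{7}{9} = \frac{2}{3} + \frac{7}{9} = \frac{13}{9} \approx 1.4444$)
$t + 288 \cdot 247 = \frac{13}{9} + 288 \cdot 247 = \frac{13}{9} + 71136 = \frac{640237}{9}$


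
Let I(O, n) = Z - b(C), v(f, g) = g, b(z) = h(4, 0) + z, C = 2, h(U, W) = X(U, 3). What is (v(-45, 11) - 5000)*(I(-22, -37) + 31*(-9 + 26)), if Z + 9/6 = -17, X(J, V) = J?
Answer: -5013945/2 ≈ -2.5070e+6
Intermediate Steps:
h(U, W) = U
Z = -37/2 (Z = -3/2 - 17 = -37/2 ≈ -18.500)
b(z) = 4 + z
I(O, n) = -49/2 (I(O, n) = -37/2 - (4 + 2) = -37/2 - 1*6 = -37/2 - 6 = -49/2)
(v(-45, 11) - 5000)*(I(-22, -37) + 31*(-9 + 26)) = (11 - 5000)*(-49/2 + 31*(-9 + 26)) = -4989*(-49/2 + 31*17) = -4989*(-49/2 + 527) = -4989*1005/2 = -5013945/2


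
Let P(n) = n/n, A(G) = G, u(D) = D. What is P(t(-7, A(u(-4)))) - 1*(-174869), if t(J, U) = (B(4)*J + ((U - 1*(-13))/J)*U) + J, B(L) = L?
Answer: 174870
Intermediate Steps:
t(J, U) = 5*J + U*(13 + U)/J (t(J, U) = (4*J + ((U - 1*(-13))/J)*U) + J = (4*J + ((U + 13)/J)*U) + J = (4*J + ((13 + U)/J)*U) + J = (4*J + U*(13 + U)/J) + J = 5*J + U*(13 + U)/J)
P(n) = 1
P(t(-7, A(u(-4)))) - 1*(-174869) = 1 - 1*(-174869) = 1 + 174869 = 174870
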